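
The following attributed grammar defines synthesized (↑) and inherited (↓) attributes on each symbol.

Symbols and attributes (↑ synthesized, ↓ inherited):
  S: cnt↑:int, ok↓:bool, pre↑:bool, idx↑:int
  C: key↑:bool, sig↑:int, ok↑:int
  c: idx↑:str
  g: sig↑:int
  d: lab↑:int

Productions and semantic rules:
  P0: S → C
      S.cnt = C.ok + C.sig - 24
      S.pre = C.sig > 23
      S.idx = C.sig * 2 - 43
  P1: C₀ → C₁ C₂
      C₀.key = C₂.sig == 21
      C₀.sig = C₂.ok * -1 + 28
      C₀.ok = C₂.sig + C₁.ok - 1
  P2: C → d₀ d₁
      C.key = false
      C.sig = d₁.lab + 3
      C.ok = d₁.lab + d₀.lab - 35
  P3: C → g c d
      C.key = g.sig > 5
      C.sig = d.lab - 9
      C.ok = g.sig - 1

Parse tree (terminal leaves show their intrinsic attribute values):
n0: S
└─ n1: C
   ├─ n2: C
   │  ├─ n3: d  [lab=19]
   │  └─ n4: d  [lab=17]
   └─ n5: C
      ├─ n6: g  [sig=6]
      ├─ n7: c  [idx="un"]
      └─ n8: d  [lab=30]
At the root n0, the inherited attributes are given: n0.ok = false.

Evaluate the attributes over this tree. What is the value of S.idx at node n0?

1. n0.ok = false  [given at root]
2. n3.lab = 19  [terminal]
3. n4.lab = 17  [terminal]
4. n2.key = false  [false]
5. n2.sig = 20  [d₁.lab + 3]
6. n2.ok = 1  [d₁.lab + d₀.lab - 35]
7. n6.sig = 6  [terminal]
8. n7.idx = "un"  [terminal]
9. n8.lab = 30  [terminal]
10. n5.key = true  [g.sig > 5]
11. n5.sig = 21  [d.lab - 9]
12. n5.ok = 5  [g.sig - 1]
13. n1.key = true  [C₂.sig == 21]
14. n1.sig = 23  [C₂.ok * -1 + 28]
15. n1.ok = 21  [C₂.sig + C₁.ok - 1]
16. n0.cnt = 20  [C.ok + C.sig - 24]
17. n0.pre = false  [C.sig > 23]
18. n0.idx = 3  [C.sig * 2 - 43]

3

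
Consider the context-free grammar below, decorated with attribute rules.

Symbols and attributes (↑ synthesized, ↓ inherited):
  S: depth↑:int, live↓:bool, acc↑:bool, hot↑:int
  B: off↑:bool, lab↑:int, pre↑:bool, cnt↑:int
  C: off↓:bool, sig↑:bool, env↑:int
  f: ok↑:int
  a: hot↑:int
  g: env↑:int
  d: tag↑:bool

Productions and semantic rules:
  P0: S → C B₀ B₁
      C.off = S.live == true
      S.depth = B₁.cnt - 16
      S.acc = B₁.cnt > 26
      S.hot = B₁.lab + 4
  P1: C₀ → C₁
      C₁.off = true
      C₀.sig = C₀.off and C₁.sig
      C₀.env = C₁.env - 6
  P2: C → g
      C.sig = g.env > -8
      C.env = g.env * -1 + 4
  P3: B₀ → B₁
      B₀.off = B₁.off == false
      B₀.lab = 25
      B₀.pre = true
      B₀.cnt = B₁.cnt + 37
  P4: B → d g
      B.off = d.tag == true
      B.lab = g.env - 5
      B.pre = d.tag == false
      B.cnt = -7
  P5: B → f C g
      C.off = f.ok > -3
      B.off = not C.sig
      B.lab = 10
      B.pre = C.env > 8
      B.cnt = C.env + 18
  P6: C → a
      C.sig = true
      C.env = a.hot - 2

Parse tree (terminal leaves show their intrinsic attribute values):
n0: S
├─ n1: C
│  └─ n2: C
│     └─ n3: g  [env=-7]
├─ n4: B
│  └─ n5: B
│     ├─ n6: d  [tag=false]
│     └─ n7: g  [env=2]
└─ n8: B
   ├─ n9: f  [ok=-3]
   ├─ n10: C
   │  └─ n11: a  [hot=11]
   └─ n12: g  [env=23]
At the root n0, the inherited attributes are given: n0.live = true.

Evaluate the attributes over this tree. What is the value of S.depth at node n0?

11

1. n0.live = true  [given at root]
2. n1.off = true  [S.live == true]
3. n2.off = true  [true]
4. n3.env = -7  [terminal]
5. n2.sig = true  [g.env > -8]
6. n2.env = 11  [g.env * -1 + 4]
7. n1.sig = true  [C₀.off and C₁.sig]
8. n1.env = 5  [C₁.env - 6]
9. n6.tag = false  [terminal]
10. n7.env = 2  [terminal]
11. n5.off = false  [d.tag == true]
12. n5.lab = -3  [g.env - 5]
13. n5.pre = true  [d.tag == false]
14. n5.cnt = -7  [-7]
15. n4.off = true  [B₁.off == false]
16. n4.lab = 25  [25]
17. n4.pre = true  [true]
18. n4.cnt = 30  [B₁.cnt + 37]
19. n9.ok = -3  [terminal]
20. n10.off = false  [f.ok > -3]
21. n11.hot = 11  [terminal]
22. n10.sig = true  [true]
23. n10.env = 9  [a.hot - 2]
24. n12.env = 23  [terminal]
25. n8.off = false  [not C.sig]
26. n8.lab = 10  [10]
27. n8.pre = true  [C.env > 8]
28. n8.cnt = 27  [C.env + 18]
29. n0.depth = 11  [B₁.cnt - 16]
30. n0.acc = true  [B₁.cnt > 26]
31. n0.hot = 14  [B₁.lab + 4]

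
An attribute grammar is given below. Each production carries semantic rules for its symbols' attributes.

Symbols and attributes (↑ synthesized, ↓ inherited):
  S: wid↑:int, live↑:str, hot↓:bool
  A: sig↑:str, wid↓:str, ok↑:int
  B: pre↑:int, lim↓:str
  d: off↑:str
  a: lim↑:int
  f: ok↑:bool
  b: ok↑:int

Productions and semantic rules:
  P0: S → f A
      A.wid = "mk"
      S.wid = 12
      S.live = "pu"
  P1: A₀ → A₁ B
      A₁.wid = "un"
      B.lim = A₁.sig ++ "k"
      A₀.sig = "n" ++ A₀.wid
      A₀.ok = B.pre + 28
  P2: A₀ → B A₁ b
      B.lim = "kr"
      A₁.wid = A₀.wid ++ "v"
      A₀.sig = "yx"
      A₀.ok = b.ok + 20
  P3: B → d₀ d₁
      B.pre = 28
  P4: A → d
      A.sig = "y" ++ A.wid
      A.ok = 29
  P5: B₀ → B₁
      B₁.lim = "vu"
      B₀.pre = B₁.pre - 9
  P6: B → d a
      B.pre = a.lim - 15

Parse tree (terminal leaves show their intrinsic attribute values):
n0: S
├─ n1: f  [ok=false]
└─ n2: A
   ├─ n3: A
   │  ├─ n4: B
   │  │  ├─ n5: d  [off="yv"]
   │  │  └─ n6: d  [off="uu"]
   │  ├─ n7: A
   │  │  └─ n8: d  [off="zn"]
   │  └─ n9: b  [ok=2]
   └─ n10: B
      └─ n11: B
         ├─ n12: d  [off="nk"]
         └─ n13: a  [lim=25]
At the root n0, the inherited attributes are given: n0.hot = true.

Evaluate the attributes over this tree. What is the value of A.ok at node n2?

29

1. n0.hot = true  [given at root]
2. n1.ok = false  [terminal]
3. n2.wid = "mk"  ["mk"]
4. n3.wid = "un"  ["un"]
5. n4.lim = "kr"  ["kr"]
6. n5.off = "yv"  [terminal]
7. n6.off = "uu"  [terminal]
8. n4.pre = 28  [28]
9. n7.wid = "unv"  [A₀.wid ++ "v"]
10. n8.off = "zn"  [terminal]
11. n7.sig = "yunv"  ["y" ++ A.wid]
12. n7.ok = 29  [29]
13. n9.ok = 2  [terminal]
14. n3.sig = "yx"  ["yx"]
15. n3.ok = 22  [b.ok + 20]
16. n10.lim = "yxk"  [A₁.sig ++ "k"]
17. n11.lim = "vu"  ["vu"]
18. n12.off = "nk"  [terminal]
19. n13.lim = 25  [terminal]
20. n11.pre = 10  [a.lim - 15]
21. n10.pre = 1  [B₁.pre - 9]
22. n2.sig = "nmk"  ["n" ++ A₀.wid]
23. n2.ok = 29  [B.pre + 28]
24. n0.wid = 12  [12]
25. n0.live = "pu"  ["pu"]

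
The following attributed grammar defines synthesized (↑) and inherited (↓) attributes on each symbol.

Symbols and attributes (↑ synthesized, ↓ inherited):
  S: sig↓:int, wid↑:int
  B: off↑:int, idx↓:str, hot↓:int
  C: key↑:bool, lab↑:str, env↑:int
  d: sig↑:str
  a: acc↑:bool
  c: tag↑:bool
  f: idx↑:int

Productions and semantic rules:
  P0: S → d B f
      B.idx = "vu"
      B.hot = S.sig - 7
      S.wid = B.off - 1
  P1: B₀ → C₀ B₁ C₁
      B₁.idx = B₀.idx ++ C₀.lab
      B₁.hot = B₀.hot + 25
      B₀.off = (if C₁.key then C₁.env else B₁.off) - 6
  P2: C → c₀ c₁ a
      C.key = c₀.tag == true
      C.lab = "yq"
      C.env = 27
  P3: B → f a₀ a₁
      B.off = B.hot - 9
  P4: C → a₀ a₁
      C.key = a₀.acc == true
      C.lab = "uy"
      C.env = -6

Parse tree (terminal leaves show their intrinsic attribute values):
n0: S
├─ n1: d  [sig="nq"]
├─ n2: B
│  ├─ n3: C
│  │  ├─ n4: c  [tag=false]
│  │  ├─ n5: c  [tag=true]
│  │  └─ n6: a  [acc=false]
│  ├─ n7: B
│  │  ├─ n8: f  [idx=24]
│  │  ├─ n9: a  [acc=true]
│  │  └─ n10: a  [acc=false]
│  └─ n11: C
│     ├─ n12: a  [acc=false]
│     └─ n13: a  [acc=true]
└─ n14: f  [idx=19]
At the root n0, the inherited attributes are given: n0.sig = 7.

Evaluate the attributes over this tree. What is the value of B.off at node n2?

1. n0.sig = 7  [given at root]
2. n1.sig = "nq"  [terminal]
3. n2.idx = "vu"  ["vu"]
4. n2.hot = 0  [S.sig - 7]
5. n4.tag = false  [terminal]
6. n5.tag = true  [terminal]
7. n6.acc = false  [terminal]
8. n3.key = false  [c₀.tag == true]
9. n3.lab = "yq"  ["yq"]
10. n3.env = 27  [27]
11. n7.idx = "vuyq"  [B₀.idx ++ C₀.lab]
12. n7.hot = 25  [B₀.hot + 25]
13. n8.idx = 24  [terminal]
14. n9.acc = true  [terminal]
15. n10.acc = false  [terminal]
16. n7.off = 16  [B.hot - 9]
17. n12.acc = false  [terminal]
18. n13.acc = true  [terminal]
19. n11.key = false  [a₀.acc == true]
20. n11.lab = "uy"  ["uy"]
21. n11.env = -6  [-6]
22. n2.off = 10  [(if C₁.key then C₁.env else B₁.off) - 6]
23. n14.idx = 19  [terminal]
24. n0.wid = 9  [B.off - 1]

10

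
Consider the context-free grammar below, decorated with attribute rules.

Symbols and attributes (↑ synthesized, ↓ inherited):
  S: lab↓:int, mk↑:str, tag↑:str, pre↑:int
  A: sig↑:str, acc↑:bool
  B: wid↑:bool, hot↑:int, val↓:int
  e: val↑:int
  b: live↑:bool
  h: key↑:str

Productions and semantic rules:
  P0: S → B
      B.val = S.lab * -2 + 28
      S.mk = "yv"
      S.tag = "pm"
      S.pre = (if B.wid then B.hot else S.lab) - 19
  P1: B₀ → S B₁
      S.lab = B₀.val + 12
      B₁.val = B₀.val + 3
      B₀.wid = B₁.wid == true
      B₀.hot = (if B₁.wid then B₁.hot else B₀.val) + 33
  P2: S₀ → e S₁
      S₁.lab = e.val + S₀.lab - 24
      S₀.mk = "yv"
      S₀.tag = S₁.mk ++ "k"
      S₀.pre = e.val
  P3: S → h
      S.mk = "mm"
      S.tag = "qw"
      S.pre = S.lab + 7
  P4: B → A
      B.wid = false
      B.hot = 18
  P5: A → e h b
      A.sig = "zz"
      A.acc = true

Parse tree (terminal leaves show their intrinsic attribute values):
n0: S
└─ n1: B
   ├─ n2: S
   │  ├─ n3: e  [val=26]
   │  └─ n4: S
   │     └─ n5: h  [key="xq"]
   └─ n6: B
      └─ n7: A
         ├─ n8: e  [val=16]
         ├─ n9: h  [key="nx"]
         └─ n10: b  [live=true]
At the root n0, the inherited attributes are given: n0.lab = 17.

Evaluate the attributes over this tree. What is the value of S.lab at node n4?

8

1. n0.lab = 17  [given at root]
2. n1.val = -6  [S.lab * -2 + 28]
3. n2.lab = 6  [B₀.val + 12]
4. n3.val = 26  [terminal]
5. n4.lab = 8  [e.val + S₀.lab - 24]
6. n5.key = "xq"  [terminal]
7. n4.mk = "mm"  ["mm"]
8. n4.tag = "qw"  ["qw"]
9. n4.pre = 15  [S.lab + 7]
10. n2.mk = "yv"  ["yv"]
11. n2.tag = "mmk"  [S₁.mk ++ "k"]
12. n2.pre = 26  [e.val]
13. n6.val = -3  [B₀.val + 3]
14. n8.val = 16  [terminal]
15. n9.key = "nx"  [terminal]
16. n10.live = true  [terminal]
17. n7.sig = "zz"  ["zz"]
18. n7.acc = true  [true]
19. n6.wid = false  [false]
20. n6.hot = 18  [18]
21. n1.wid = false  [B₁.wid == true]
22. n1.hot = 27  [(if B₁.wid then B₁.hot else B₀.val) + 33]
23. n0.mk = "yv"  ["yv"]
24. n0.tag = "pm"  ["pm"]
25. n0.pre = -2  [(if B.wid then B.hot else S.lab) - 19]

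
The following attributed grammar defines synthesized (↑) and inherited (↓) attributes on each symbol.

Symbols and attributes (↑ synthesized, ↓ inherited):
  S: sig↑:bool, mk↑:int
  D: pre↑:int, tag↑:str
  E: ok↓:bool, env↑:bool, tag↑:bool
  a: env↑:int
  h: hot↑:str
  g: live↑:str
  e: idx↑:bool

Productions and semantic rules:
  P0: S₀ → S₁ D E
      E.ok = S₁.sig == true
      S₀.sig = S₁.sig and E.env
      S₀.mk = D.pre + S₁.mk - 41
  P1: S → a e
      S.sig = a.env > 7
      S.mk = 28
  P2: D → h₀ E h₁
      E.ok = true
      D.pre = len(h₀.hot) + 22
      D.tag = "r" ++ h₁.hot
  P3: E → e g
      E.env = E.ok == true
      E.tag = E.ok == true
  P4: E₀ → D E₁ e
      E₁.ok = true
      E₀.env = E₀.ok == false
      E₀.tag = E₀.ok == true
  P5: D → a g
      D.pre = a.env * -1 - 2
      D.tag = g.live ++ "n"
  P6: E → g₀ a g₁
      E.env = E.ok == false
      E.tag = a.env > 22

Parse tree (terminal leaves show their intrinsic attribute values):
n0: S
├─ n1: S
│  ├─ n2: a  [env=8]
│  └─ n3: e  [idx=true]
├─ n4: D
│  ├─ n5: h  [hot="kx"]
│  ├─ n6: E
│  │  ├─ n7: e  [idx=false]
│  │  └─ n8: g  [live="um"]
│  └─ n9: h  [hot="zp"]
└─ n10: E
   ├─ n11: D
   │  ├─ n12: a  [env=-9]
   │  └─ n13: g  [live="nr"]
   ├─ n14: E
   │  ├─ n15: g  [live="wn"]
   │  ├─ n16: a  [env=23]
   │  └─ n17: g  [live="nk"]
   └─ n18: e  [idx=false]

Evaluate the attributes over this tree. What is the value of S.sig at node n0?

1. n2.env = 8  [terminal]
2. n3.idx = true  [terminal]
3. n1.sig = true  [a.env > 7]
4. n1.mk = 28  [28]
5. n5.hot = "kx"  [terminal]
6. n6.ok = true  [true]
7. n7.idx = false  [terminal]
8. n8.live = "um"  [terminal]
9. n6.env = true  [E.ok == true]
10. n6.tag = true  [E.ok == true]
11. n9.hot = "zp"  [terminal]
12. n4.pre = 24  [len(h₀.hot) + 22]
13. n4.tag = "rzp"  ["r" ++ h₁.hot]
14. n10.ok = true  [S₁.sig == true]
15. n12.env = -9  [terminal]
16. n13.live = "nr"  [terminal]
17. n11.pre = 7  [a.env * -1 - 2]
18. n11.tag = "nrn"  [g.live ++ "n"]
19. n14.ok = true  [true]
20. n15.live = "wn"  [terminal]
21. n16.env = 23  [terminal]
22. n17.live = "nk"  [terminal]
23. n14.env = false  [E.ok == false]
24. n14.tag = true  [a.env > 22]
25. n18.idx = false  [terminal]
26. n10.env = false  [E₀.ok == false]
27. n10.tag = true  [E₀.ok == true]
28. n0.sig = false  [S₁.sig and E.env]
29. n0.mk = 11  [D.pre + S₁.mk - 41]

false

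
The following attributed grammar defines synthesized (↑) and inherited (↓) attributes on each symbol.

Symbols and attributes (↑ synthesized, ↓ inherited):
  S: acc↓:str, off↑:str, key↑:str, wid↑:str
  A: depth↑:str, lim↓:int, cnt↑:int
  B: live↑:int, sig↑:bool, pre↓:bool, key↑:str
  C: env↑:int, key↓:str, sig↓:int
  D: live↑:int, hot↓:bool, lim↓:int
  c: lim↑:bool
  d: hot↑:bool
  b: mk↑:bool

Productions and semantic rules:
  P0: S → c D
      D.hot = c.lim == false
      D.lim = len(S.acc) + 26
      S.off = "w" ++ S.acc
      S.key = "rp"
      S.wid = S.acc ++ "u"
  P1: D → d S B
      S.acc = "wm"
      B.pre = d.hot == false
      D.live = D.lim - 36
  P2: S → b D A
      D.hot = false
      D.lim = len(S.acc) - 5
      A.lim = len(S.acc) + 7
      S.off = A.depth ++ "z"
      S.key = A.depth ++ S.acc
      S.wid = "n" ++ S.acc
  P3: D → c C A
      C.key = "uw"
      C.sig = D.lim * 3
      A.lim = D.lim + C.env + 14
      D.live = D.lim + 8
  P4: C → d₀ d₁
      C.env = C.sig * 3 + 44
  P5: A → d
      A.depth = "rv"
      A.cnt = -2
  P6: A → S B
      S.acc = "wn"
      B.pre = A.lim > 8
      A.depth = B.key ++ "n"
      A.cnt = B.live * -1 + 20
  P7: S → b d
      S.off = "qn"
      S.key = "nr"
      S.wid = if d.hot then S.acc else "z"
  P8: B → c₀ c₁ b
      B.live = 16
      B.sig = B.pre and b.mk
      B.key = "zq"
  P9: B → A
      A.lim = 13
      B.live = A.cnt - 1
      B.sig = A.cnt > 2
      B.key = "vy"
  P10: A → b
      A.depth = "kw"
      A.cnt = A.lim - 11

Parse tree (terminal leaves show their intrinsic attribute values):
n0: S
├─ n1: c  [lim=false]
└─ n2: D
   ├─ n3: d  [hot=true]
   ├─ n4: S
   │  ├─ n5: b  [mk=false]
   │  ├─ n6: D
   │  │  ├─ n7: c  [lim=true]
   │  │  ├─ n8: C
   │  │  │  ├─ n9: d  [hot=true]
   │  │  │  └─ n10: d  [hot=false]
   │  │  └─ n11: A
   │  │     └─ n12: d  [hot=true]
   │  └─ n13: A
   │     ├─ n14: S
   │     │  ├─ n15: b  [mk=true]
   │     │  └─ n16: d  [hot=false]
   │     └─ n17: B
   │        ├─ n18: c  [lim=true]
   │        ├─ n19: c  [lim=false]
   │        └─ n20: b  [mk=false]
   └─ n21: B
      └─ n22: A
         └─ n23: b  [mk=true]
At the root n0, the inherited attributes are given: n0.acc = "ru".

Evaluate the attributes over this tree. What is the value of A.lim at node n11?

1. n0.acc = "ru"  [given at root]
2. n1.lim = false  [terminal]
3. n2.hot = true  [c.lim == false]
4. n2.lim = 28  [len(S.acc) + 26]
5. n3.hot = true  [terminal]
6. n4.acc = "wm"  ["wm"]
7. n5.mk = false  [terminal]
8. n6.hot = false  [false]
9. n6.lim = -3  [len(S.acc) - 5]
10. n7.lim = true  [terminal]
11. n8.key = "uw"  ["uw"]
12. n8.sig = -9  [D.lim * 3]
13. n9.hot = true  [terminal]
14. n10.hot = false  [terminal]
15. n8.env = 17  [C.sig * 3 + 44]
16. n11.lim = 28  [D.lim + C.env + 14]
17. n12.hot = true  [terminal]
18. n11.depth = "rv"  ["rv"]
19. n11.cnt = -2  [-2]
20. n6.live = 5  [D.lim + 8]
21. n13.lim = 9  [len(S.acc) + 7]
22. n14.acc = "wn"  ["wn"]
23. n15.mk = true  [terminal]
24. n16.hot = false  [terminal]
25. n14.off = "qn"  ["qn"]
26. n14.key = "nr"  ["nr"]
27. n14.wid = "z"  [if d.hot then S.acc else "z"]
28. n17.pre = true  [A.lim > 8]
29. n18.lim = true  [terminal]
30. n19.lim = false  [terminal]
31. n20.mk = false  [terminal]
32. n17.live = 16  [16]
33. n17.sig = false  [B.pre and b.mk]
34. n17.key = "zq"  ["zq"]
35. n13.depth = "zqn"  [B.key ++ "n"]
36. n13.cnt = 4  [B.live * -1 + 20]
37. n4.off = "zqnz"  [A.depth ++ "z"]
38. n4.key = "zqnwm"  [A.depth ++ S.acc]
39. n4.wid = "nwm"  ["n" ++ S.acc]
40. n21.pre = false  [d.hot == false]
41. n22.lim = 13  [13]
42. n23.mk = true  [terminal]
43. n22.depth = "kw"  ["kw"]
44. n22.cnt = 2  [A.lim - 11]
45. n21.live = 1  [A.cnt - 1]
46. n21.sig = false  [A.cnt > 2]
47. n21.key = "vy"  ["vy"]
48. n2.live = -8  [D.lim - 36]
49. n0.off = "wru"  ["w" ++ S.acc]
50. n0.key = "rp"  ["rp"]
51. n0.wid = "ruu"  [S.acc ++ "u"]

28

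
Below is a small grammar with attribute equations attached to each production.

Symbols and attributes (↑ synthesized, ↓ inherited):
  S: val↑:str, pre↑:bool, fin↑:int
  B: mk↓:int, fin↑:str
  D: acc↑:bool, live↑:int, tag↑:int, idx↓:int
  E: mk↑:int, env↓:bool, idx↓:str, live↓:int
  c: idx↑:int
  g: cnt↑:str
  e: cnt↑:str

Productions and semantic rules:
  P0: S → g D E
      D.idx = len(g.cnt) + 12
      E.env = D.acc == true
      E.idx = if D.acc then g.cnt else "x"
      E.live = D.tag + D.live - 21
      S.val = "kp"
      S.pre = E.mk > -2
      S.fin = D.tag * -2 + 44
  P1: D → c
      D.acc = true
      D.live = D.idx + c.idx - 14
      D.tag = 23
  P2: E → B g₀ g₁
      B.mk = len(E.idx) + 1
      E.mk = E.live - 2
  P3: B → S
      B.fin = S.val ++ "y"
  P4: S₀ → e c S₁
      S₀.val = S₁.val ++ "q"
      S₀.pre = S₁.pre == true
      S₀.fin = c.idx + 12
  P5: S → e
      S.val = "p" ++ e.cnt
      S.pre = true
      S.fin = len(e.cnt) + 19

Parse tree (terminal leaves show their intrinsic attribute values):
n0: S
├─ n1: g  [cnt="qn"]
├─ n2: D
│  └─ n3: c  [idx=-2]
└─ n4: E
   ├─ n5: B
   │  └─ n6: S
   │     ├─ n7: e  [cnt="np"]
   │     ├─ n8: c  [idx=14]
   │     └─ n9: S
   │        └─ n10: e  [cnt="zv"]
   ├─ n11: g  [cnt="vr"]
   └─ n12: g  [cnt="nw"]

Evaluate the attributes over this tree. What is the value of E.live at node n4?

1. n1.cnt = "qn"  [terminal]
2. n2.idx = 14  [len(g.cnt) + 12]
3. n3.idx = -2  [terminal]
4. n2.acc = true  [true]
5. n2.live = -2  [D.idx + c.idx - 14]
6. n2.tag = 23  [23]
7. n4.env = true  [D.acc == true]
8. n4.idx = "qn"  [if D.acc then g.cnt else "x"]
9. n4.live = 0  [D.tag + D.live - 21]
10. n5.mk = 3  [len(E.idx) + 1]
11. n7.cnt = "np"  [terminal]
12. n8.idx = 14  [terminal]
13. n10.cnt = "zv"  [terminal]
14. n9.val = "pzv"  ["p" ++ e.cnt]
15. n9.pre = true  [true]
16. n9.fin = 21  [len(e.cnt) + 19]
17. n6.val = "pzvq"  [S₁.val ++ "q"]
18. n6.pre = true  [S₁.pre == true]
19. n6.fin = 26  [c.idx + 12]
20. n5.fin = "pzvqy"  [S.val ++ "y"]
21. n11.cnt = "vr"  [terminal]
22. n12.cnt = "nw"  [terminal]
23. n4.mk = -2  [E.live - 2]
24. n0.val = "kp"  ["kp"]
25. n0.pre = false  [E.mk > -2]
26. n0.fin = -2  [D.tag * -2 + 44]

0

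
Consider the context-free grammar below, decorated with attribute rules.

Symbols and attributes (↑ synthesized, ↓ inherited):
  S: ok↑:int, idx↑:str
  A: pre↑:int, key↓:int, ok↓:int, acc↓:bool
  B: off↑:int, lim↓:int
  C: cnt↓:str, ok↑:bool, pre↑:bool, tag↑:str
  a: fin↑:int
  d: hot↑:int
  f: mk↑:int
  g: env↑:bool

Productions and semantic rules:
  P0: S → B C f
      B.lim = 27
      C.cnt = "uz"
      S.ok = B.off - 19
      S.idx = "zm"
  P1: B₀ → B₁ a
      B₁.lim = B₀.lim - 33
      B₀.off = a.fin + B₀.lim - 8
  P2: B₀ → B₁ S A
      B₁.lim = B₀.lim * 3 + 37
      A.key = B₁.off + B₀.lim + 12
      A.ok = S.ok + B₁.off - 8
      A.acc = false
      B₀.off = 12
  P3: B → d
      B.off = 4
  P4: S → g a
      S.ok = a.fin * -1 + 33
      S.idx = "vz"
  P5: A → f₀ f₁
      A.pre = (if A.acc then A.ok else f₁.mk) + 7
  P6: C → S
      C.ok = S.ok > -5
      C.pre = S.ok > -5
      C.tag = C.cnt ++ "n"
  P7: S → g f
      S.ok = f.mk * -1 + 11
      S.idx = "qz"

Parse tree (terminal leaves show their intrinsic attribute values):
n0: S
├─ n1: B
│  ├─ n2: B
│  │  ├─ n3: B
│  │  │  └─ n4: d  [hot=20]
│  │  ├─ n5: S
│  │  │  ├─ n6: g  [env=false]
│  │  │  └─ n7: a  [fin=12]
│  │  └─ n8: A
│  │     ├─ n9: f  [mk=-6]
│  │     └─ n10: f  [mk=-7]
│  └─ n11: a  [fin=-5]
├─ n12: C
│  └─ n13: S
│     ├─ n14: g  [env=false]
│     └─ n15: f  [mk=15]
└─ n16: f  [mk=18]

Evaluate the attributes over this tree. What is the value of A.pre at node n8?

1. n1.lim = 27  [27]
2. n2.lim = -6  [B₀.lim - 33]
3. n3.lim = 19  [B₀.lim * 3 + 37]
4. n4.hot = 20  [terminal]
5. n3.off = 4  [4]
6. n6.env = false  [terminal]
7. n7.fin = 12  [terminal]
8. n5.ok = 21  [a.fin * -1 + 33]
9. n5.idx = "vz"  ["vz"]
10. n8.key = 10  [B₁.off + B₀.lim + 12]
11. n8.ok = 17  [S.ok + B₁.off - 8]
12. n8.acc = false  [false]
13. n9.mk = -6  [terminal]
14. n10.mk = -7  [terminal]
15. n8.pre = 0  [(if A.acc then A.ok else f₁.mk) + 7]
16. n2.off = 12  [12]
17. n11.fin = -5  [terminal]
18. n1.off = 14  [a.fin + B₀.lim - 8]
19. n12.cnt = "uz"  ["uz"]
20. n14.env = false  [terminal]
21. n15.mk = 15  [terminal]
22. n13.ok = -4  [f.mk * -1 + 11]
23. n13.idx = "qz"  ["qz"]
24. n12.ok = true  [S.ok > -5]
25. n12.pre = true  [S.ok > -5]
26. n12.tag = "uzn"  [C.cnt ++ "n"]
27. n16.mk = 18  [terminal]
28. n0.ok = -5  [B.off - 19]
29. n0.idx = "zm"  ["zm"]

0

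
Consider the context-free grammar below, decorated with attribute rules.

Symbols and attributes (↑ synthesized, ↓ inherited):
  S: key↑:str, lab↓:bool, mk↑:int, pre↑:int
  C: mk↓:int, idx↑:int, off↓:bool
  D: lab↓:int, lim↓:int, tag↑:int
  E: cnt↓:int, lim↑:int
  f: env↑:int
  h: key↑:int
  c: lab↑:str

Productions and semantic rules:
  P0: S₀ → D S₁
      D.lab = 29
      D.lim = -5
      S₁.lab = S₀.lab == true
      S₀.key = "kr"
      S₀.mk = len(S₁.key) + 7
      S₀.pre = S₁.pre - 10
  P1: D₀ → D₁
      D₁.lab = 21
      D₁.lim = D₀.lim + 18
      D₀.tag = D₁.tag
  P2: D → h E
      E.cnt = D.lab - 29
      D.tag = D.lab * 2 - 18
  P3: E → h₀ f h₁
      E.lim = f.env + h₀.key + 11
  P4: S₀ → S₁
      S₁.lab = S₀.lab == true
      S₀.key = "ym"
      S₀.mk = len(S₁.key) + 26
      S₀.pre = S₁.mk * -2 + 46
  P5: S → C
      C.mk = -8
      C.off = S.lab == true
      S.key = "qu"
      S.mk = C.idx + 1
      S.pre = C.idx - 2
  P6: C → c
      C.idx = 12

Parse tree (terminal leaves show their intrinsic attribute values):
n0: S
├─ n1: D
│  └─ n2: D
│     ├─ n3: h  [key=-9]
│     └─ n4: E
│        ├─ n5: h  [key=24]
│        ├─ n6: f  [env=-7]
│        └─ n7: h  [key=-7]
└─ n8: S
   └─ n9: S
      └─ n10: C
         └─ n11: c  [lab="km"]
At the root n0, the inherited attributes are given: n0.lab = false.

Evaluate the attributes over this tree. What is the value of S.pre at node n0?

10

1. n0.lab = false  [given at root]
2. n1.lab = 29  [29]
3. n1.lim = -5  [-5]
4. n2.lab = 21  [21]
5. n2.lim = 13  [D₀.lim + 18]
6. n3.key = -9  [terminal]
7. n4.cnt = -8  [D.lab - 29]
8. n5.key = 24  [terminal]
9. n6.env = -7  [terminal]
10. n7.key = -7  [terminal]
11. n4.lim = 28  [f.env + h₀.key + 11]
12. n2.tag = 24  [D.lab * 2 - 18]
13. n1.tag = 24  [D₁.tag]
14. n8.lab = false  [S₀.lab == true]
15. n9.lab = false  [S₀.lab == true]
16. n10.mk = -8  [-8]
17. n10.off = false  [S.lab == true]
18. n11.lab = "km"  [terminal]
19. n10.idx = 12  [12]
20. n9.key = "qu"  ["qu"]
21. n9.mk = 13  [C.idx + 1]
22. n9.pre = 10  [C.idx - 2]
23. n8.key = "ym"  ["ym"]
24. n8.mk = 28  [len(S₁.key) + 26]
25. n8.pre = 20  [S₁.mk * -2 + 46]
26. n0.key = "kr"  ["kr"]
27. n0.mk = 9  [len(S₁.key) + 7]
28. n0.pre = 10  [S₁.pre - 10]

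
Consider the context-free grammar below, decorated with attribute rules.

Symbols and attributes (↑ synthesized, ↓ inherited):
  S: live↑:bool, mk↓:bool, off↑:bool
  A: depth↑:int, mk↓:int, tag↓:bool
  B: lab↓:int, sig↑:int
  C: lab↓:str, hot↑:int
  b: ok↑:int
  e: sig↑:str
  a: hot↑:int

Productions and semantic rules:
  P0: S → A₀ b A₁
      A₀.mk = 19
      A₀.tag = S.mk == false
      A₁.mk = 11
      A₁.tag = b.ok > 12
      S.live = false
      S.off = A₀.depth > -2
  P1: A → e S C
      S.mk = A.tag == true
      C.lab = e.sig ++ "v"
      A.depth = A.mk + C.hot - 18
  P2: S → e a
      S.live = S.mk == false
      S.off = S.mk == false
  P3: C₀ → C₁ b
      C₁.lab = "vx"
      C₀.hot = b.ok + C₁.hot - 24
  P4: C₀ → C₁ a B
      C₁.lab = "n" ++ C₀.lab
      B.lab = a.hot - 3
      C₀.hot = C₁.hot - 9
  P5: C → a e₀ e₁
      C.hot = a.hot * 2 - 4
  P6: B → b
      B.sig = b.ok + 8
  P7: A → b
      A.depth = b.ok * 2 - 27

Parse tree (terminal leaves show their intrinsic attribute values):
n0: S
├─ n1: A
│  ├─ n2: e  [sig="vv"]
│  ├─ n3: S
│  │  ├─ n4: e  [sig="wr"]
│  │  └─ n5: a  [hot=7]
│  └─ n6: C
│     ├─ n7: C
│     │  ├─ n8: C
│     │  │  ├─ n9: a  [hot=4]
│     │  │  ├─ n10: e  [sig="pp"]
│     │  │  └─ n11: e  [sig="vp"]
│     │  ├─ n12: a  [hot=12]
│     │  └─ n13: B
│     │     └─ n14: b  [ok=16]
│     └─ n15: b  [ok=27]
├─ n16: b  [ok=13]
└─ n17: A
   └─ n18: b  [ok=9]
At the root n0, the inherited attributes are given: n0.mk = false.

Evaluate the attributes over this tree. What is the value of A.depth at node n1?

1. n0.mk = false  [given at root]
2. n1.mk = 19  [19]
3. n1.tag = true  [S.mk == false]
4. n2.sig = "vv"  [terminal]
5. n3.mk = true  [A.tag == true]
6. n4.sig = "wr"  [terminal]
7. n5.hot = 7  [terminal]
8. n3.live = false  [S.mk == false]
9. n3.off = false  [S.mk == false]
10. n6.lab = "vvv"  [e.sig ++ "v"]
11. n7.lab = "vx"  ["vx"]
12. n8.lab = "nvx"  ["n" ++ C₀.lab]
13. n9.hot = 4  [terminal]
14. n10.sig = "pp"  [terminal]
15. n11.sig = "vp"  [terminal]
16. n8.hot = 4  [a.hot * 2 - 4]
17. n12.hot = 12  [terminal]
18. n13.lab = 9  [a.hot - 3]
19. n14.ok = 16  [terminal]
20. n13.sig = 24  [b.ok + 8]
21. n7.hot = -5  [C₁.hot - 9]
22. n15.ok = 27  [terminal]
23. n6.hot = -2  [b.ok + C₁.hot - 24]
24. n1.depth = -1  [A.mk + C.hot - 18]
25. n16.ok = 13  [terminal]
26. n17.mk = 11  [11]
27. n17.tag = true  [b.ok > 12]
28. n18.ok = 9  [terminal]
29. n17.depth = -9  [b.ok * 2 - 27]
30. n0.live = false  [false]
31. n0.off = true  [A₀.depth > -2]

-1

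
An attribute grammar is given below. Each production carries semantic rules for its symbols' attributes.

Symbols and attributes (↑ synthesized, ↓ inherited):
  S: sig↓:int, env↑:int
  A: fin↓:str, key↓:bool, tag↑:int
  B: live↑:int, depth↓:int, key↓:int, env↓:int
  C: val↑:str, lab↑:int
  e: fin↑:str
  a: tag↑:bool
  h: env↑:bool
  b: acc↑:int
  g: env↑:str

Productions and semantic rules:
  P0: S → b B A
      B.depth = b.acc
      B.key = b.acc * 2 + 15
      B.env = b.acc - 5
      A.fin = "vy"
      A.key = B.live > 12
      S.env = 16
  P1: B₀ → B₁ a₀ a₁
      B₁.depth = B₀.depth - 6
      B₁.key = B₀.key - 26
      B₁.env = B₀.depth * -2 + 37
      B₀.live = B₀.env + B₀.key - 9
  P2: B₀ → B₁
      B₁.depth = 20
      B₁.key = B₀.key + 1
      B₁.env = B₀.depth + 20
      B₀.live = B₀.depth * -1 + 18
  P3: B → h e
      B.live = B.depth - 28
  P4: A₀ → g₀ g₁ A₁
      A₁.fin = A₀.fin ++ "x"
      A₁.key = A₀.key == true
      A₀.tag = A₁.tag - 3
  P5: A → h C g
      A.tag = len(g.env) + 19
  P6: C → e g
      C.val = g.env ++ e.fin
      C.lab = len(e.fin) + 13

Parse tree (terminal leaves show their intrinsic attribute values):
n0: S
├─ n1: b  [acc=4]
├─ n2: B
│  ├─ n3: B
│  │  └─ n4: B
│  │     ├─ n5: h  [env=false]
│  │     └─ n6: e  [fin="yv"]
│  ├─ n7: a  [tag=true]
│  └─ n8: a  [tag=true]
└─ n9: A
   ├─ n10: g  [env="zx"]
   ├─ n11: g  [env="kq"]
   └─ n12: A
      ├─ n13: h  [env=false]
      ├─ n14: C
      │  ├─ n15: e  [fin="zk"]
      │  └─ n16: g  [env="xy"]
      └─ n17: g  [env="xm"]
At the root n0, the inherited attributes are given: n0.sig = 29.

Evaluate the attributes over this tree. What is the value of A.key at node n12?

true

1. n0.sig = 29  [given at root]
2. n1.acc = 4  [terminal]
3. n2.depth = 4  [b.acc]
4. n2.key = 23  [b.acc * 2 + 15]
5. n2.env = -1  [b.acc - 5]
6. n3.depth = -2  [B₀.depth - 6]
7. n3.key = -3  [B₀.key - 26]
8. n3.env = 29  [B₀.depth * -2 + 37]
9. n4.depth = 20  [20]
10. n4.key = -2  [B₀.key + 1]
11. n4.env = 18  [B₀.depth + 20]
12. n5.env = false  [terminal]
13. n6.fin = "yv"  [terminal]
14. n4.live = -8  [B.depth - 28]
15. n3.live = 20  [B₀.depth * -1 + 18]
16. n7.tag = true  [terminal]
17. n8.tag = true  [terminal]
18. n2.live = 13  [B₀.env + B₀.key - 9]
19. n9.fin = "vy"  ["vy"]
20. n9.key = true  [B.live > 12]
21. n10.env = "zx"  [terminal]
22. n11.env = "kq"  [terminal]
23. n12.fin = "vyx"  [A₀.fin ++ "x"]
24. n12.key = true  [A₀.key == true]
25. n13.env = false  [terminal]
26. n15.fin = "zk"  [terminal]
27. n16.env = "xy"  [terminal]
28. n14.val = "xyzk"  [g.env ++ e.fin]
29. n14.lab = 15  [len(e.fin) + 13]
30. n17.env = "xm"  [terminal]
31. n12.tag = 21  [len(g.env) + 19]
32. n9.tag = 18  [A₁.tag - 3]
33. n0.env = 16  [16]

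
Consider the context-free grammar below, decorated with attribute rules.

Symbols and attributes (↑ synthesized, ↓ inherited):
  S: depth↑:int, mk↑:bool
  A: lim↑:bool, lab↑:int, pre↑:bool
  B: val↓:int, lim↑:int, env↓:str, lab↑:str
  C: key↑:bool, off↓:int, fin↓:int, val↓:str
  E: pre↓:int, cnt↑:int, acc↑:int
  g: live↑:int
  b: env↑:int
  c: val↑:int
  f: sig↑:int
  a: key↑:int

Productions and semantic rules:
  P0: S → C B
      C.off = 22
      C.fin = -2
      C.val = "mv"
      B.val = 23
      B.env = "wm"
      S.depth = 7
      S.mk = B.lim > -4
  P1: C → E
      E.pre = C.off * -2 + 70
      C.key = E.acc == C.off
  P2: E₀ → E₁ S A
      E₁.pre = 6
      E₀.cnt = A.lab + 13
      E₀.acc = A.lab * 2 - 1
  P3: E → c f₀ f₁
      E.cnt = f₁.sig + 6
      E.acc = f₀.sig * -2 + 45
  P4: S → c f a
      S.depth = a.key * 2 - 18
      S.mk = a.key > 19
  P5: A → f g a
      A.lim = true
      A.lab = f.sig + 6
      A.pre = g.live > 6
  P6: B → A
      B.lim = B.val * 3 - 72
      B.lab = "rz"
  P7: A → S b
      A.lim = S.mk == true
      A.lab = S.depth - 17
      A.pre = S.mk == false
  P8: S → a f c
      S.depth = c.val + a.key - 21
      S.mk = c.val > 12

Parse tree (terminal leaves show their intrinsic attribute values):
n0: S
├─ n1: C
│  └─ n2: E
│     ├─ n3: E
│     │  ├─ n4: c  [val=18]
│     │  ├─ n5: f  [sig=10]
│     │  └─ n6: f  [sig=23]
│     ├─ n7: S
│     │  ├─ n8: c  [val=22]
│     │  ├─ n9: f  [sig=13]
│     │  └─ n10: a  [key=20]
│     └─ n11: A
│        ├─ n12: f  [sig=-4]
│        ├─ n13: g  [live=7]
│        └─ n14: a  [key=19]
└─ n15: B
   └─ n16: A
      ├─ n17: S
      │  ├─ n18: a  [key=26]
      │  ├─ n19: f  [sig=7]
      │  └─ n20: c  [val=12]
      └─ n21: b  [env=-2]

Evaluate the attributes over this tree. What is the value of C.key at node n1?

false

1. n1.off = 22  [22]
2. n1.fin = -2  [-2]
3. n1.val = "mv"  ["mv"]
4. n2.pre = 26  [C.off * -2 + 70]
5. n3.pre = 6  [6]
6. n4.val = 18  [terminal]
7. n5.sig = 10  [terminal]
8. n6.sig = 23  [terminal]
9. n3.cnt = 29  [f₁.sig + 6]
10. n3.acc = 25  [f₀.sig * -2 + 45]
11. n8.val = 22  [terminal]
12. n9.sig = 13  [terminal]
13. n10.key = 20  [terminal]
14. n7.depth = 22  [a.key * 2 - 18]
15. n7.mk = true  [a.key > 19]
16. n12.sig = -4  [terminal]
17. n13.live = 7  [terminal]
18. n14.key = 19  [terminal]
19. n11.lim = true  [true]
20. n11.lab = 2  [f.sig + 6]
21. n11.pre = true  [g.live > 6]
22. n2.cnt = 15  [A.lab + 13]
23. n2.acc = 3  [A.lab * 2 - 1]
24. n1.key = false  [E.acc == C.off]
25. n15.val = 23  [23]
26. n15.env = "wm"  ["wm"]
27. n18.key = 26  [terminal]
28. n19.sig = 7  [terminal]
29. n20.val = 12  [terminal]
30. n17.depth = 17  [c.val + a.key - 21]
31. n17.mk = false  [c.val > 12]
32. n21.env = -2  [terminal]
33. n16.lim = false  [S.mk == true]
34. n16.lab = 0  [S.depth - 17]
35. n16.pre = true  [S.mk == false]
36. n15.lim = -3  [B.val * 3 - 72]
37. n15.lab = "rz"  ["rz"]
38. n0.depth = 7  [7]
39. n0.mk = true  [B.lim > -4]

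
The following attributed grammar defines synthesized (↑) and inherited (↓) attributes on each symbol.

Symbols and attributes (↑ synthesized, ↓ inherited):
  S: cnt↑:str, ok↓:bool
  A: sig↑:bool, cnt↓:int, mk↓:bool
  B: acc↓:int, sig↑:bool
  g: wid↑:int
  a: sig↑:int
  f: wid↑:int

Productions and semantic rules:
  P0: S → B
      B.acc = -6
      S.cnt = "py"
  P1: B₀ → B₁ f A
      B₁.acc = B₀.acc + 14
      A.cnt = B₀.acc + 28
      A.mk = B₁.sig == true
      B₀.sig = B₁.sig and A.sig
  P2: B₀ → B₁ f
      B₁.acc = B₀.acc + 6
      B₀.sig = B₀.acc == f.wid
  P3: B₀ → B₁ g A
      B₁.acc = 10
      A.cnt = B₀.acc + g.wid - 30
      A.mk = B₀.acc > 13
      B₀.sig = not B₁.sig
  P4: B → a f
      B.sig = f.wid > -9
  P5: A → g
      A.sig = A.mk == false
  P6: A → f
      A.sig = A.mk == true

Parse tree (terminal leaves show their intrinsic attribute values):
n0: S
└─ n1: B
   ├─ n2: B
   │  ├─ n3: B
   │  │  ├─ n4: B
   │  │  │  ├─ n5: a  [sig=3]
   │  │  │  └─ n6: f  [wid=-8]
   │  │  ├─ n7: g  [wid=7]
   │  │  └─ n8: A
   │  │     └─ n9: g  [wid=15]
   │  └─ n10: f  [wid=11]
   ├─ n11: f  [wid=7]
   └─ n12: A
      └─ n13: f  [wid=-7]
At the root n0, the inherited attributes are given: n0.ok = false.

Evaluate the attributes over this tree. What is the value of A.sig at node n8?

false

1. n0.ok = false  [given at root]
2. n1.acc = -6  [-6]
3. n2.acc = 8  [B₀.acc + 14]
4. n3.acc = 14  [B₀.acc + 6]
5. n4.acc = 10  [10]
6. n5.sig = 3  [terminal]
7. n6.wid = -8  [terminal]
8. n4.sig = true  [f.wid > -9]
9. n7.wid = 7  [terminal]
10. n8.cnt = -9  [B₀.acc + g.wid - 30]
11. n8.mk = true  [B₀.acc > 13]
12. n9.wid = 15  [terminal]
13. n8.sig = false  [A.mk == false]
14. n3.sig = false  [not B₁.sig]
15. n10.wid = 11  [terminal]
16. n2.sig = false  [B₀.acc == f.wid]
17. n11.wid = 7  [terminal]
18. n12.cnt = 22  [B₀.acc + 28]
19. n12.mk = false  [B₁.sig == true]
20. n13.wid = -7  [terminal]
21. n12.sig = false  [A.mk == true]
22. n1.sig = false  [B₁.sig and A.sig]
23. n0.cnt = "py"  ["py"]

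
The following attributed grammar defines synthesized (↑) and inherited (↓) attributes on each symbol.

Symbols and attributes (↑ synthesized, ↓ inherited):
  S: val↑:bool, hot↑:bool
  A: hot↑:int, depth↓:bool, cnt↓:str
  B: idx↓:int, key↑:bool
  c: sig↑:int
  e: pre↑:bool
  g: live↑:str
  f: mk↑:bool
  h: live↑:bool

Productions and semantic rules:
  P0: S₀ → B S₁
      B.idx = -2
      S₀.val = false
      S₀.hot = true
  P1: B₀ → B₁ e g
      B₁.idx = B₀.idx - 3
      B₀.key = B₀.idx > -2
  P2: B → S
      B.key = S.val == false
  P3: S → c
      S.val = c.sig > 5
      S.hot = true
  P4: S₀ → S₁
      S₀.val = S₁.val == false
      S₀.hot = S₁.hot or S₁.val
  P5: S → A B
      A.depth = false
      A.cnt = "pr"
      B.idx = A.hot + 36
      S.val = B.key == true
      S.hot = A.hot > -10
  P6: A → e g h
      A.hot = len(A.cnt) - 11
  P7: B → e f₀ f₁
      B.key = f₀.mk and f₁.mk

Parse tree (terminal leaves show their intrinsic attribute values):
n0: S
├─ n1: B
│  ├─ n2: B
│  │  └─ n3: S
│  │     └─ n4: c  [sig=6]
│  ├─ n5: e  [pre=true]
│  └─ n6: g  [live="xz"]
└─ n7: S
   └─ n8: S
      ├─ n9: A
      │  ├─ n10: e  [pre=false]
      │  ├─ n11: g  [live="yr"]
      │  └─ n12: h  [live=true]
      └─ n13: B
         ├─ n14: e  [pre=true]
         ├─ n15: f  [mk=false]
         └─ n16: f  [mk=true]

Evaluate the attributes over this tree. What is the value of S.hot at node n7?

1. n1.idx = -2  [-2]
2. n2.idx = -5  [B₀.idx - 3]
3. n4.sig = 6  [terminal]
4. n3.val = true  [c.sig > 5]
5. n3.hot = true  [true]
6. n2.key = false  [S.val == false]
7. n5.pre = true  [terminal]
8. n6.live = "xz"  [terminal]
9. n1.key = false  [B₀.idx > -2]
10. n9.depth = false  [false]
11. n9.cnt = "pr"  ["pr"]
12. n10.pre = false  [terminal]
13. n11.live = "yr"  [terminal]
14. n12.live = true  [terminal]
15. n9.hot = -9  [len(A.cnt) - 11]
16. n13.idx = 27  [A.hot + 36]
17. n14.pre = true  [terminal]
18. n15.mk = false  [terminal]
19. n16.mk = true  [terminal]
20. n13.key = false  [f₀.mk and f₁.mk]
21. n8.val = false  [B.key == true]
22. n8.hot = true  [A.hot > -10]
23. n7.val = true  [S₁.val == false]
24. n7.hot = true  [S₁.hot or S₁.val]
25. n0.val = false  [false]
26. n0.hot = true  [true]

true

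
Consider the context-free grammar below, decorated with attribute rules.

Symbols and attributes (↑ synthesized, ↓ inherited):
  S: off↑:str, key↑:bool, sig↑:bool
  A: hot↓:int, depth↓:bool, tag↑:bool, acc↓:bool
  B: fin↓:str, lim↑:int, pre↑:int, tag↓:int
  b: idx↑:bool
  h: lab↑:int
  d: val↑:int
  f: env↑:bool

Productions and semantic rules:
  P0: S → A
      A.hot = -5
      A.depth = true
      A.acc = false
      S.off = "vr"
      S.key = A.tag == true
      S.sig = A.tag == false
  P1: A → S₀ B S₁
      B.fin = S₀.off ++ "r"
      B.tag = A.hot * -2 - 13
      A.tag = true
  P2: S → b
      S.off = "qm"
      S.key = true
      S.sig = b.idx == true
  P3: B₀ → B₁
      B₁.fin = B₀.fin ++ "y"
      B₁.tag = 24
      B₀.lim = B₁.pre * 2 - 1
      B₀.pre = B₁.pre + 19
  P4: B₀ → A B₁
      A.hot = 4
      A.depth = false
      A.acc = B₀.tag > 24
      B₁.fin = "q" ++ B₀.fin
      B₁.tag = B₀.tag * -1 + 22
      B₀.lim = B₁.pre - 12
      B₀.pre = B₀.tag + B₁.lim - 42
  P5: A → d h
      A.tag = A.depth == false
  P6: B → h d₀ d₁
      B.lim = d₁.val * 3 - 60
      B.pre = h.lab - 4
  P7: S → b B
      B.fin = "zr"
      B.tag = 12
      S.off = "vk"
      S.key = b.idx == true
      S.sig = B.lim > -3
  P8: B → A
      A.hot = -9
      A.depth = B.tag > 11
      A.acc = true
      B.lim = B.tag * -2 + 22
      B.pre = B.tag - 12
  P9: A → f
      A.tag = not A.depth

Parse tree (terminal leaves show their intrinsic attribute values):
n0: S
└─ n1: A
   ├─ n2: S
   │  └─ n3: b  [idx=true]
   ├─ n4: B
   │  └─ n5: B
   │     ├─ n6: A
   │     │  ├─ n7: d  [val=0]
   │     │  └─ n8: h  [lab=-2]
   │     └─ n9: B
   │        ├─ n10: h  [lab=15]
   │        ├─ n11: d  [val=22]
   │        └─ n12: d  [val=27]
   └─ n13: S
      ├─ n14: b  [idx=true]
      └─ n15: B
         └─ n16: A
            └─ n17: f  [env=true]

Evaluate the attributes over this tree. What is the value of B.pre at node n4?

1. n1.hot = -5  [-5]
2. n1.depth = true  [true]
3. n1.acc = false  [false]
4. n3.idx = true  [terminal]
5. n2.off = "qm"  ["qm"]
6. n2.key = true  [true]
7. n2.sig = true  [b.idx == true]
8. n4.fin = "qmr"  [S₀.off ++ "r"]
9. n4.tag = -3  [A.hot * -2 - 13]
10. n5.fin = "qmry"  [B₀.fin ++ "y"]
11. n5.tag = 24  [24]
12. n6.hot = 4  [4]
13. n6.depth = false  [false]
14. n6.acc = false  [B₀.tag > 24]
15. n7.val = 0  [terminal]
16. n8.lab = -2  [terminal]
17. n6.tag = true  [A.depth == false]
18. n9.fin = "qqmry"  ["q" ++ B₀.fin]
19. n9.tag = -2  [B₀.tag * -1 + 22]
20. n10.lab = 15  [terminal]
21. n11.val = 22  [terminal]
22. n12.val = 27  [terminal]
23. n9.lim = 21  [d₁.val * 3 - 60]
24. n9.pre = 11  [h.lab - 4]
25. n5.lim = -1  [B₁.pre - 12]
26. n5.pre = 3  [B₀.tag + B₁.lim - 42]
27. n4.lim = 5  [B₁.pre * 2 - 1]
28. n4.pre = 22  [B₁.pre + 19]
29. n14.idx = true  [terminal]
30. n15.fin = "zr"  ["zr"]
31. n15.tag = 12  [12]
32. n16.hot = -9  [-9]
33. n16.depth = true  [B.tag > 11]
34. n16.acc = true  [true]
35. n17.env = true  [terminal]
36. n16.tag = false  [not A.depth]
37. n15.lim = -2  [B.tag * -2 + 22]
38. n15.pre = 0  [B.tag - 12]
39. n13.off = "vk"  ["vk"]
40. n13.key = true  [b.idx == true]
41. n13.sig = true  [B.lim > -3]
42. n1.tag = true  [true]
43. n0.off = "vr"  ["vr"]
44. n0.key = true  [A.tag == true]
45. n0.sig = false  [A.tag == false]

22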